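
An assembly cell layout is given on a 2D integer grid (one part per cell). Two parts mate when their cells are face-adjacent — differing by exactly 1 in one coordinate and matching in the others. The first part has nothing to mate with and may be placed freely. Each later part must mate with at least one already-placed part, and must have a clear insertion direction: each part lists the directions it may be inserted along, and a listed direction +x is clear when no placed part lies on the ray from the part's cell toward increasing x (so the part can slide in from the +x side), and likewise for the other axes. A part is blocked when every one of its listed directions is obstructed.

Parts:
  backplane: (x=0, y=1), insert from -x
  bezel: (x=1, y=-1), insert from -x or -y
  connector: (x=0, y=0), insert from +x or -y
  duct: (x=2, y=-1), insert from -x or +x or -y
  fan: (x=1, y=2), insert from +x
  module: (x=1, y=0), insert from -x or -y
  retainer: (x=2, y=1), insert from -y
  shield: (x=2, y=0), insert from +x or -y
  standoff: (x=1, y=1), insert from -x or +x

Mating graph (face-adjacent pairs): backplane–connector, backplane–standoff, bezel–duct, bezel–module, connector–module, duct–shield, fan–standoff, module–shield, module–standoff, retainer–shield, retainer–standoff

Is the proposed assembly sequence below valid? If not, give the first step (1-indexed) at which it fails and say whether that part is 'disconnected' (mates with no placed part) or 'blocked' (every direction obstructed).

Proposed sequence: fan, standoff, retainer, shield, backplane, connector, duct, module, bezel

Valid

1. fan@(1, 2) [+x clear] — {fan}
2. standoff@(1, 1) [-x clear] — {fan, standoff}
3. retainer@(2, 1) [-y clear] — {fan, retainer, standoff}
4. shield@(2, 0) [+x clear] — {fan, retainer, shield, standoff}
5. backplane@(0, 1) [-x clear] — {backplane, fan, retainer, shield, standoff}
6. connector@(0, 0) [-y clear] — {backplane, connector, fan, retainer, shield, standoff}
7. duct@(2, -1) [-x clear] — {backplane, connector, duct, fan, retainer, shield, standoff}
8. module@(1, 0) [-y clear] — {backplane, connector, duct, fan, module, retainer, shield, standoff}
9. bezel@(1, -1) [-x clear] — {backplane, bezel, connector, duct, fan, module, retainer, shield, standoff}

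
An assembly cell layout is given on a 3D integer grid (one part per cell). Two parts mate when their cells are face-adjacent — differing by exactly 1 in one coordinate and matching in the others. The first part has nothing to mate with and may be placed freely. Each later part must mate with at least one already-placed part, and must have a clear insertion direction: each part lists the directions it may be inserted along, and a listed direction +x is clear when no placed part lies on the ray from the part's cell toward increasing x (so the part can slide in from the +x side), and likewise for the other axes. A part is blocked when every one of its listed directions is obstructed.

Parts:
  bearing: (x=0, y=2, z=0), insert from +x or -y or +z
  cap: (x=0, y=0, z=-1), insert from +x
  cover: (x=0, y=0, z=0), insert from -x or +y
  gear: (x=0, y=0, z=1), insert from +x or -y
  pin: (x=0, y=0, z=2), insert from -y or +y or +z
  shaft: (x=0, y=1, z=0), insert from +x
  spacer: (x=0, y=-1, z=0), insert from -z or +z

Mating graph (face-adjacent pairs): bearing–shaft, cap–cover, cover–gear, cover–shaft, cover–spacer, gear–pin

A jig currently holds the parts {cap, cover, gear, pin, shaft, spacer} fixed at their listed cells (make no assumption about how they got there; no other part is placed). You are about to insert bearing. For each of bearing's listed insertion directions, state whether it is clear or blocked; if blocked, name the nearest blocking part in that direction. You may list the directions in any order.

+x: clear; +z: clear; -y: blocked by shaft

+x: ray from bearing(0, 2, 0) has no placed part ⇒ clear
-y: nearest on ray is shaft@(0, 1, 0) ⇒ blocked
+z: ray from bearing(0, 2, 0) has no placed part ⇒ clear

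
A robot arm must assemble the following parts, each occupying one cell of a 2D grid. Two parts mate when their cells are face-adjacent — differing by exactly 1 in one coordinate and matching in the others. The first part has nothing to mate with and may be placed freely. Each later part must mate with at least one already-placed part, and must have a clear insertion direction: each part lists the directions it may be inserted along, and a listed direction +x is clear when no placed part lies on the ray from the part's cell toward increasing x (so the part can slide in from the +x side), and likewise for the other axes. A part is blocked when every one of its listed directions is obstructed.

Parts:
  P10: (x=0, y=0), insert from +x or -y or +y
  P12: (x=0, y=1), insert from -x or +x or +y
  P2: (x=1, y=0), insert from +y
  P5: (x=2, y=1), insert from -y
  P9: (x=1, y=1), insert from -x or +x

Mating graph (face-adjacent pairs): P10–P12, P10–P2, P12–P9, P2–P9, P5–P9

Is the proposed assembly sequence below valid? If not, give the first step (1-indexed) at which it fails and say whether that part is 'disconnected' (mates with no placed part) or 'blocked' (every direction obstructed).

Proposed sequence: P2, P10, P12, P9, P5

Valid

1. P2@(1, 0) [+y clear] — {P2}
2. P10@(0, 0) [-y clear] — {P10, P2}
3. P12@(0, 1) [-x clear] — {P10, P12, P2}
4. P9@(1, 1) [+x clear] — {P10, P12, P2, P9}
5. P5@(2, 1) [-y clear] — {P10, P12, P2, P5, P9}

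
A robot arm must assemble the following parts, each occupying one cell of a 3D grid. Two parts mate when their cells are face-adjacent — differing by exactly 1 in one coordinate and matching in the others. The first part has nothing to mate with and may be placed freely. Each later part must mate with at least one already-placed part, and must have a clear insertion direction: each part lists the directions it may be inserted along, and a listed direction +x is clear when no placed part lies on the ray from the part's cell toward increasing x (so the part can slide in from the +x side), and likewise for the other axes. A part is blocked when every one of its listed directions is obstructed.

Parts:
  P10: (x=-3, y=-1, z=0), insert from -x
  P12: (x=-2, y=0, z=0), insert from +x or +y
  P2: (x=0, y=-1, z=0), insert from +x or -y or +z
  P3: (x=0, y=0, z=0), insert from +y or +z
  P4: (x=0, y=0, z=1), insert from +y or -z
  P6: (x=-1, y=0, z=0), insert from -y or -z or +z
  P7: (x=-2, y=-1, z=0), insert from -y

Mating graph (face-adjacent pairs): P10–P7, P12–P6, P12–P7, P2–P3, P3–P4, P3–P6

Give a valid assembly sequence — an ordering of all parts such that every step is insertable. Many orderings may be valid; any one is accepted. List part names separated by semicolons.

1. P2@(0, -1, 0) [+x clear] — {P2}
2. P3@(0, 0, 0) [+y clear] — {P2, P3}
3. P6@(-1, 0, 0) [-y clear] — {P2, P3, P6}
4. P4@(0, 0, 1) [+y clear] — {P2, P3, P4, P6}
5. P12@(-2, 0, 0) [+y clear] — {P12, P2, P3, P4, P6}
6. P7@(-2, -1, 0) [-y clear] — {P12, P2, P3, P4, P6, P7}
7. P10@(-3, -1, 0) [-x clear] — {P10, P12, P2, P3, P4, P6, P7}

P2; P3; P6; P4; P12; P7; P10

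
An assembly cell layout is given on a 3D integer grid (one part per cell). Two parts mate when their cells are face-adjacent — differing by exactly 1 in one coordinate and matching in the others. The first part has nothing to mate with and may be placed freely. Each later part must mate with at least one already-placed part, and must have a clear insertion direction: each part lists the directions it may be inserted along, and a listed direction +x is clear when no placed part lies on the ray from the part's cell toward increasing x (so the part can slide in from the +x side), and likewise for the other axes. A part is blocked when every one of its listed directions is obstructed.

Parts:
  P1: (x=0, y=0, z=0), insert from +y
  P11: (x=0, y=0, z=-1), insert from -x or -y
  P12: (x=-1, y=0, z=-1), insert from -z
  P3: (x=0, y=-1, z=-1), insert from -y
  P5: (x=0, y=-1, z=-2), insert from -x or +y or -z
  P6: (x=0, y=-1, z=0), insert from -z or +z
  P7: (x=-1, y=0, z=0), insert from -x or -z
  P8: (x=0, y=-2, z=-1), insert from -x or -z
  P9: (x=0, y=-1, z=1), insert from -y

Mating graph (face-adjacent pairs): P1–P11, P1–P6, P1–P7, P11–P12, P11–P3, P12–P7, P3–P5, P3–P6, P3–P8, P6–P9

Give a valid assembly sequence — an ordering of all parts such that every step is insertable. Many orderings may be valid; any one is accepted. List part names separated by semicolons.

1. P11@(0, 0, -1) [-x clear] — {P11}
2. P1@(0, 0, 0) [+y clear] — {P1, P11}
3. P3@(0, -1, -1) [-y clear] — {P1, P11, P3}
4. P8@(0, -2, -1) [-x clear] — {P1, P11, P3, P8}
5. P7@(-1, 0, 0) [-x clear] — {P1, P11, P3, P7, P8}
6. P12@(-1, 0, -1) [-z clear] — {P1, P11, P12, P3, P7, P8}
7. P6@(0, -1, 0) [+z clear] — {P1, P11, P12, P3, P6, P7, P8}
8. P5@(0, -1, -2) [-x clear] — {P1, P11, P12, P3, P5, P6, P7, P8}
9. P9@(0, -1, 1) [-y clear] — {P1, P11, P12, P3, P5, P6, P7, P8, P9}

P11; P1; P3; P8; P7; P12; P6; P5; P9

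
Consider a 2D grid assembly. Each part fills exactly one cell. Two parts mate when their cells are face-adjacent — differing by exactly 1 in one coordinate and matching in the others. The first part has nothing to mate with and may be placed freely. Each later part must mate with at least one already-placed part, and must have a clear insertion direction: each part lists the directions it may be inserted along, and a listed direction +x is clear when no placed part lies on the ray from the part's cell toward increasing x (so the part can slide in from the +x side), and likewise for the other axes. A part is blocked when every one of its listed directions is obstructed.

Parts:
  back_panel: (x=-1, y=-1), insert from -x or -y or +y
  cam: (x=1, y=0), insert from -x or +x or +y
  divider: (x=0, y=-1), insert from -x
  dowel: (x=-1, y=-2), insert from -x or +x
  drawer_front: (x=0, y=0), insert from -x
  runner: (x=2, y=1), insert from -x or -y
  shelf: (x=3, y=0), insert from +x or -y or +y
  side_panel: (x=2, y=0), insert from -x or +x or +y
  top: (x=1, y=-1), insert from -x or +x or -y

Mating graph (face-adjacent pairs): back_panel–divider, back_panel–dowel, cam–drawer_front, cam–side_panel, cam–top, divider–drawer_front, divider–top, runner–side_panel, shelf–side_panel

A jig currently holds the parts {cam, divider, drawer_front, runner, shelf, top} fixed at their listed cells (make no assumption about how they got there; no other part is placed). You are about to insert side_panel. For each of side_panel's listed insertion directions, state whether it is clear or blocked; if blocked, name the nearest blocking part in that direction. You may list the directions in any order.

-x: nearest on ray is cam@(1, 0) ⇒ blocked
+x: nearest on ray is shelf@(3, 0) ⇒ blocked
+y: nearest on ray is runner@(2, 1) ⇒ blocked

+x: blocked by shelf; +y: blocked by runner; -x: blocked by cam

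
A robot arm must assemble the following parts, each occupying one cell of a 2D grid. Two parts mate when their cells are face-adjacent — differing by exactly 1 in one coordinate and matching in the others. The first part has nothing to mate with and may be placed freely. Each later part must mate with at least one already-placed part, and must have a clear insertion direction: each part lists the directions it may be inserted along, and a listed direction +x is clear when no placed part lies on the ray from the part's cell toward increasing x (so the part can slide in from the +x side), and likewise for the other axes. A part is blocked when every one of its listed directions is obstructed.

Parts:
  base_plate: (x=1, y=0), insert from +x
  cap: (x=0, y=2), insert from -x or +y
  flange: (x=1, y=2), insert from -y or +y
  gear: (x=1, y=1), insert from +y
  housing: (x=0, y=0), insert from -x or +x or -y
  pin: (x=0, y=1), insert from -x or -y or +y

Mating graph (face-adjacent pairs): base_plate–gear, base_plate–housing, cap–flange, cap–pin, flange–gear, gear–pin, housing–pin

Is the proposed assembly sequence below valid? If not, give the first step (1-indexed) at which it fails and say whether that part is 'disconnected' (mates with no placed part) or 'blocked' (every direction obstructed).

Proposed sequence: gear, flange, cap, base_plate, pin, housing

Valid

1. gear@(1, 1) [+y clear] — {gear}
2. flange@(1, 2) [+y clear] — {flange, gear}
3. cap@(0, 2) [-x clear] — {cap, flange, gear}
4. base_plate@(1, 0) [+x clear] — {base_plate, cap, flange, gear}
5. pin@(0, 1) [-x clear] — {base_plate, cap, flange, gear, pin}
6. housing@(0, 0) [-x clear] — {base_plate, cap, flange, gear, housing, pin}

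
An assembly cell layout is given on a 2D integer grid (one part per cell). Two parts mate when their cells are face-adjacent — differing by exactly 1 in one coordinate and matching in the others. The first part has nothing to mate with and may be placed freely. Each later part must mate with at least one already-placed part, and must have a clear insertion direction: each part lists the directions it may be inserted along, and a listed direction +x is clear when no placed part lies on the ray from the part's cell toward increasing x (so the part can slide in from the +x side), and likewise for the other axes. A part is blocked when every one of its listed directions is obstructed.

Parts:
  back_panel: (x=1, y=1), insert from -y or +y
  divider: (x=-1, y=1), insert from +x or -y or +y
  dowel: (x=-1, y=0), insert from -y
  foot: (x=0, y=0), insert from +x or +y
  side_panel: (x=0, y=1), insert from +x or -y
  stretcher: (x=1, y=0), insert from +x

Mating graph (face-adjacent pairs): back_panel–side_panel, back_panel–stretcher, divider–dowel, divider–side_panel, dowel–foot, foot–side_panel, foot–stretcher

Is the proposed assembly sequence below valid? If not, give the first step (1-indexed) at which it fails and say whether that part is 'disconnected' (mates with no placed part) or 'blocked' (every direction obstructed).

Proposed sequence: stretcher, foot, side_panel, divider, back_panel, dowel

Valid

1. stretcher@(1, 0) [+x clear] — {stretcher}
2. foot@(0, 0) [+y clear] — {foot, stretcher}
3. side_panel@(0, 1) [+x clear] — {foot, side_panel, stretcher}
4. divider@(-1, 1) [-y clear] — {divider, foot, side_panel, stretcher}
5. back_panel@(1, 1) [+y clear] — {back_panel, divider, foot, side_panel, stretcher}
6. dowel@(-1, 0) [-y clear] — {back_panel, divider, dowel, foot, side_panel, stretcher}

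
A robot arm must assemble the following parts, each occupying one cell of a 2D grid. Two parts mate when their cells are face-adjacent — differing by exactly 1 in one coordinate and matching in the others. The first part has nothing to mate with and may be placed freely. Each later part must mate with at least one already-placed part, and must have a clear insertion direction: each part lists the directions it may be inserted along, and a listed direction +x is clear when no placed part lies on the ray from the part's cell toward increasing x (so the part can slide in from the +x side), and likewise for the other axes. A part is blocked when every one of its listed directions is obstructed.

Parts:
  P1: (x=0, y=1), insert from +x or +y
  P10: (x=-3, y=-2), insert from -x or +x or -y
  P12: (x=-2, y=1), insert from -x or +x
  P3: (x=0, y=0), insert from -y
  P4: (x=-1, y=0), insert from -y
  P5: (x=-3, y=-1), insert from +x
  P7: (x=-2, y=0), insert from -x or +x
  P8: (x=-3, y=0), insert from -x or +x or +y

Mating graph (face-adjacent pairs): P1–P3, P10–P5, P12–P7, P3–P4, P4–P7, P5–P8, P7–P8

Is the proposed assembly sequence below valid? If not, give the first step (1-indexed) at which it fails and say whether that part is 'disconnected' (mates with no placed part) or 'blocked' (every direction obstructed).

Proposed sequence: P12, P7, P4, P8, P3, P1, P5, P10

Valid

1. P12@(-2, 1) [-x clear] — {P12}
2. P7@(-2, 0) [-x clear] — {P12, P7}
3. P4@(-1, 0) [-y clear] — {P12, P4, P7}
4. P8@(-3, 0) [-x clear] — {P12, P4, P7, P8}
5. P3@(0, 0) [-y clear] — {P12, P3, P4, P7, P8}
6. P1@(0, 1) [+x clear] — {P1, P12, P3, P4, P7, P8}
7. P5@(-3, -1) [+x clear] — {P1, P12, P3, P4, P5, P7, P8}
8. P10@(-3, -2) [-x clear] — {P1, P10, P12, P3, P4, P5, P7, P8}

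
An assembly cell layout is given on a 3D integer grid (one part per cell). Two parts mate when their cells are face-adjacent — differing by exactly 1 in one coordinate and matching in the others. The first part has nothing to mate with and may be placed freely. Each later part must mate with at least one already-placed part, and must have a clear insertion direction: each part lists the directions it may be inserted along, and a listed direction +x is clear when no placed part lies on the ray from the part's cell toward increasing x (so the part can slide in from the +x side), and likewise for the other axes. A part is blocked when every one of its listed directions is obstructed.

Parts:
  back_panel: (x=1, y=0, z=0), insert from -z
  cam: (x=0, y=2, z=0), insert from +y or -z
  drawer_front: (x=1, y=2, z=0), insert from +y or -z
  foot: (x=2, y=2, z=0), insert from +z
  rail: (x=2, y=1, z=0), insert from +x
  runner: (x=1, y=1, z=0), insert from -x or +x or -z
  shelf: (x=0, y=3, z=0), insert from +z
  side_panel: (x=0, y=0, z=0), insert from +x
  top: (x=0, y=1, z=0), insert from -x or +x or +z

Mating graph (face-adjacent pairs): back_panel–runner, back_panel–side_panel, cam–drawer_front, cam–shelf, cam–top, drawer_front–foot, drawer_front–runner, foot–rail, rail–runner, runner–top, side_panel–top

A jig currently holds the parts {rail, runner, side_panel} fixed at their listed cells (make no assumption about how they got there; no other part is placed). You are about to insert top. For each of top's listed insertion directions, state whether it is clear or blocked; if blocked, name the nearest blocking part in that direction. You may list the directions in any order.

-x: ray from top(0, 1, 0) has no placed part ⇒ clear
+x: nearest on ray is runner@(1, 1, 0) ⇒ blocked
+z: ray from top(0, 1, 0) has no placed part ⇒ clear

+x: blocked by runner; +z: clear; -x: clear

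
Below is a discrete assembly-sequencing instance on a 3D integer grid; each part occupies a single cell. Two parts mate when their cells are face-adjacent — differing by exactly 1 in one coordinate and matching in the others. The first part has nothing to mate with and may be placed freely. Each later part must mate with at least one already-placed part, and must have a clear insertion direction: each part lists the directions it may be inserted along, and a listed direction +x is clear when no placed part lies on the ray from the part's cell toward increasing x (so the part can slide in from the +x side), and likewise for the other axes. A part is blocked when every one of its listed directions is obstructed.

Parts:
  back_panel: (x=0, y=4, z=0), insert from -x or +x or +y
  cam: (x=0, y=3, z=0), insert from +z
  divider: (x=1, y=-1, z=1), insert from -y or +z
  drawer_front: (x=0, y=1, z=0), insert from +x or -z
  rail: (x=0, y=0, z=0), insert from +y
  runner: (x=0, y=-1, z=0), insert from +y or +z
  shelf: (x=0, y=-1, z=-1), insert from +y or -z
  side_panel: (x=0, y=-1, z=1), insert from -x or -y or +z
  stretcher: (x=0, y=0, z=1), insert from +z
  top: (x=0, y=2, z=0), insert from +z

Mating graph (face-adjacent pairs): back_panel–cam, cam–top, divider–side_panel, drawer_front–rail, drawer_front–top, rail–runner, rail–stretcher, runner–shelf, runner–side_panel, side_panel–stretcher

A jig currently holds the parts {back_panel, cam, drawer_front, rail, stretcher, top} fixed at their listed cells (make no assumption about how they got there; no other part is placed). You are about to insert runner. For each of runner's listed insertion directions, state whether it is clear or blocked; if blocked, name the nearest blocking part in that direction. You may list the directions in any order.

+y: nearest on ray is rail@(0, 0, 0) ⇒ blocked
+z: ray from runner(0, -1, 0) has no placed part ⇒ clear

+y: blocked by rail; +z: clear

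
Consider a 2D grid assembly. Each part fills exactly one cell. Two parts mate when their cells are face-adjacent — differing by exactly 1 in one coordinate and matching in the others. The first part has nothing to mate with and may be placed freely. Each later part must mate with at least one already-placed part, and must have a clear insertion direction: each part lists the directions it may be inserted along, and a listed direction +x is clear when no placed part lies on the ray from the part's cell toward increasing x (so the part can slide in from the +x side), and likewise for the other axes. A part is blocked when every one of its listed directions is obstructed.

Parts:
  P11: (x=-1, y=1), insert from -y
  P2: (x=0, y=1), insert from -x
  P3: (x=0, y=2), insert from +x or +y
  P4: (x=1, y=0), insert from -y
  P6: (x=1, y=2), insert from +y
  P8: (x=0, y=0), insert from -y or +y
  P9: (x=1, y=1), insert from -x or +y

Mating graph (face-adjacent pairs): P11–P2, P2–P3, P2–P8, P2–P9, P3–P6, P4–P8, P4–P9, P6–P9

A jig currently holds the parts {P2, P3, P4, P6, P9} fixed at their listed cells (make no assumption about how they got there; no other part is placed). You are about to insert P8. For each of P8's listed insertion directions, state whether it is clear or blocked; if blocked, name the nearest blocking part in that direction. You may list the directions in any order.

-y: ray from P8(0, 0) has no placed part ⇒ clear
+y: nearest on ray is P2@(0, 1) ⇒ blocked

+y: blocked by P2; -y: clear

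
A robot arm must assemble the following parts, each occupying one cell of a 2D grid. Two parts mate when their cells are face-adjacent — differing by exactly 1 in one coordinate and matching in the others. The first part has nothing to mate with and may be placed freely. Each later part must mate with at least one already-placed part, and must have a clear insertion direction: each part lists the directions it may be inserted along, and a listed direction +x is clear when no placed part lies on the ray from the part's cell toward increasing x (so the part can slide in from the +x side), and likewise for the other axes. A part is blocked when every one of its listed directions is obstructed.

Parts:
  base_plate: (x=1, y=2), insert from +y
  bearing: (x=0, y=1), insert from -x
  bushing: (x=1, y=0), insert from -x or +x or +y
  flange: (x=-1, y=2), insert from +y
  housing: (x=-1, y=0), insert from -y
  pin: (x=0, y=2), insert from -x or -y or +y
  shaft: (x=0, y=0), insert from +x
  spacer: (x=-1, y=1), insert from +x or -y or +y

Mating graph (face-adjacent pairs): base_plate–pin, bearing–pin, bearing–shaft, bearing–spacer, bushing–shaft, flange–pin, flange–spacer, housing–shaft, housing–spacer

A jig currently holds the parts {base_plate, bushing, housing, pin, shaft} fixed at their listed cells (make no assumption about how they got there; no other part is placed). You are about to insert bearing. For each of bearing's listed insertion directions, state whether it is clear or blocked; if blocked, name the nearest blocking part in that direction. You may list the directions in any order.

-x: clear

-x: ray from bearing(0, 1) has no placed part ⇒ clear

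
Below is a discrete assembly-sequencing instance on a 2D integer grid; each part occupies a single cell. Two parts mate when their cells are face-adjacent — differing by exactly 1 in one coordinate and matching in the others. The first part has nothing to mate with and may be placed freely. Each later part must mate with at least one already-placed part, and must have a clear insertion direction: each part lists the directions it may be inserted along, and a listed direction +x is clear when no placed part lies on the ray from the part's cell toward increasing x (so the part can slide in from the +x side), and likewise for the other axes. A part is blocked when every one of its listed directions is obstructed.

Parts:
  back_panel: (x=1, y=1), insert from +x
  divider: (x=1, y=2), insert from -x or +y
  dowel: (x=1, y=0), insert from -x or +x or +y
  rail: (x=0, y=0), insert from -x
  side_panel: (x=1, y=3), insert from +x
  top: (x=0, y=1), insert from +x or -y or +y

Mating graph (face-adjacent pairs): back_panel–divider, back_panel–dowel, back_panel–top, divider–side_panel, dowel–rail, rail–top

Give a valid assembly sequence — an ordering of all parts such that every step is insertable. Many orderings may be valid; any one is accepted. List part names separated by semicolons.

1. dowel@(1, 0) [-x clear] — {dowel}
2. back_panel@(1, 1) [+x clear] — {back_panel, dowel}
3. divider@(1, 2) [-x clear] — {back_panel, divider, dowel}
4. rail@(0, 0) [-x clear] — {back_panel, divider, dowel, rail}
5. side_panel@(1, 3) [+x clear] — {back_panel, divider, dowel, rail, side_panel}
6. top@(0, 1) [+y clear] — {back_panel, divider, dowel, rail, side_panel, top}

dowel; back_panel; divider; rail; side_panel; top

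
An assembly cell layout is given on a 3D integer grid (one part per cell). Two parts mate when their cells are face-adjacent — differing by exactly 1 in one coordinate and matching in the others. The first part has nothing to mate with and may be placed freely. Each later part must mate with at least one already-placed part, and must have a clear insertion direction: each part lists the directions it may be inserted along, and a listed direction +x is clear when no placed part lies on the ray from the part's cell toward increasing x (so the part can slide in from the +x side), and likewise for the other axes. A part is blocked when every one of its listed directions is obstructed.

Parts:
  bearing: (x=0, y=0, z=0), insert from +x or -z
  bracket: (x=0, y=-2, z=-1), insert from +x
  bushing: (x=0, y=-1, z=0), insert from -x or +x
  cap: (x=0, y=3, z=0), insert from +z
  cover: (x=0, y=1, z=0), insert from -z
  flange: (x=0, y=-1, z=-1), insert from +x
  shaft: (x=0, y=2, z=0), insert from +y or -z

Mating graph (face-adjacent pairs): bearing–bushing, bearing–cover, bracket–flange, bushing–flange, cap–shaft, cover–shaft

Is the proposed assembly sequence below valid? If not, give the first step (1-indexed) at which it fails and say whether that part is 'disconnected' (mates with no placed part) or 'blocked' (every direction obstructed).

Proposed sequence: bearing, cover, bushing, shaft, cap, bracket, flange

Invalid at step 6 (disconnected)

1. bearing@(0, 0, 0) [+x clear] — {bearing}
2. cover@(0, 1, 0) [-z clear] — {bearing, cover}
3. bushing@(0, -1, 0) [-x clear] — {bearing, bushing, cover}
4. shaft@(0, 2, 0) [+y clear] — {bearing, bushing, cover, shaft}
5. cap@(0, 3, 0) [+z clear] — {bearing, bushing, cap, cover, shaft}
6. bracket@(0, -2, -1) — no placed neighbour ⇒ disconnected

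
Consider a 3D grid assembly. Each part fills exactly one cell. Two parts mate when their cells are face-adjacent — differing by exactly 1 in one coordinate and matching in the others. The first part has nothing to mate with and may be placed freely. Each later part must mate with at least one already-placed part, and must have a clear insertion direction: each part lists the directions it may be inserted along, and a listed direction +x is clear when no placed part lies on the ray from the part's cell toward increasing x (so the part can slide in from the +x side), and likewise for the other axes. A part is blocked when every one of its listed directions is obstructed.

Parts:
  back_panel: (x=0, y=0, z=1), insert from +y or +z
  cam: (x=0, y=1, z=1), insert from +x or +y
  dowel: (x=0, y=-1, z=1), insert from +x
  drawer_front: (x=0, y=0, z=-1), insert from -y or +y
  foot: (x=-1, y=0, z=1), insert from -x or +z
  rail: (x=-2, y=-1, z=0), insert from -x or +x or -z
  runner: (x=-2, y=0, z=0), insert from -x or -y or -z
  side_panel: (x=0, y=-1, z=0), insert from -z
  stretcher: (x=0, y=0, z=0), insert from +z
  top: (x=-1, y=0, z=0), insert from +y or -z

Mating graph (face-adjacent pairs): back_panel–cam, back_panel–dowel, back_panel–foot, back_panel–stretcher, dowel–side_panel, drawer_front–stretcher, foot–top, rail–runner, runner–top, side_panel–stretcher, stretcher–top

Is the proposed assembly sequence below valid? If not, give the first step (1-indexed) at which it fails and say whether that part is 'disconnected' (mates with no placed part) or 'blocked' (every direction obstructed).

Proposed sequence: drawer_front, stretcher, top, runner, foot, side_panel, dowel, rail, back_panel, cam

1. drawer_front@(0, 0, -1) [-y clear] — {drawer_front}
2. stretcher@(0, 0, 0) [+z clear] — {drawer_front, stretcher}
3. top@(-1, 0, 0) [+y clear] — {drawer_front, stretcher, top}
4. runner@(-2, 0, 0) [-x clear] — {drawer_front, runner, stretcher, top}
5. foot@(-1, 0, 1) [-x clear] — {drawer_front, foot, runner, stretcher, top}
6. side_panel@(0, -1, 0) [-z clear] — {drawer_front, foot, runner, side_panel, stretcher, top}
7. dowel@(0, -1, 1) [+x clear] — {dowel, drawer_front, foot, runner, side_panel, stretcher, top}
8. rail@(-2, -1, 0) [-x clear] — {dowel, drawer_front, foot, rail, runner, side_panel, stretcher, top}
9. back_panel@(0, 0, 1) [+y clear] — {back_panel, dowel, drawer_front, foot, rail, runner, side_panel, stretcher, top}
10. cam@(0, 1, 1) [+x clear] — {back_panel, cam, dowel, drawer_front, foot, rail, runner, side_panel, stretcher, top}

Valid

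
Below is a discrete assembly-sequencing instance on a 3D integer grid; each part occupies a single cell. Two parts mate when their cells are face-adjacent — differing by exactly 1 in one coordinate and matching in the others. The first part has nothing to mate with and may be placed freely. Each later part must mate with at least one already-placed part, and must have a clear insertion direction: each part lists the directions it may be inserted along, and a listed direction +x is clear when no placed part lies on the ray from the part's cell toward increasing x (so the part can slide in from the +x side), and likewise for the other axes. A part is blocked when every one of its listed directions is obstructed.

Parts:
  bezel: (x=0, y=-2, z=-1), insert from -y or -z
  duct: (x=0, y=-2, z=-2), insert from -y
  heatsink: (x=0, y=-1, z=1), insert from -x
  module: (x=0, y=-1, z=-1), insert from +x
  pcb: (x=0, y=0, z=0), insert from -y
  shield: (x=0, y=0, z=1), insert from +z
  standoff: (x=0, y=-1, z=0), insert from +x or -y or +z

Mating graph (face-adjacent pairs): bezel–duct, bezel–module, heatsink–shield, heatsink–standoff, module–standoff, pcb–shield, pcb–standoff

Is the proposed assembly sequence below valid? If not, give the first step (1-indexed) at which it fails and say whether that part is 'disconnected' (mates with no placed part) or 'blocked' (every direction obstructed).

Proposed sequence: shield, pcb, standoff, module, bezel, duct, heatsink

1. shield@(0, 0, 1) [+z clear] — {shield}
2. pcb@(0, 0, 0) [-y clear] — {pcb, shield}
3. standoff@(0, -1, 0) [+x clear] — {pcb, shield, standoff}
4. module@(0, -1, -1) [+x clear] — {module, pcb, shield, standoff}
5. bezel@(0, -2, -1) [-y clear] — {bezel, module, pcb, shield, standoff}
6. duct@(0, -2, -2) [-y clear] — {bezel, duct, module, pcb, shield, standoff}
7. heatsink@(0, -1, 1) [-x clear] — {bezel, duct, heatsink, module, pcb, shield, standoff}

Valid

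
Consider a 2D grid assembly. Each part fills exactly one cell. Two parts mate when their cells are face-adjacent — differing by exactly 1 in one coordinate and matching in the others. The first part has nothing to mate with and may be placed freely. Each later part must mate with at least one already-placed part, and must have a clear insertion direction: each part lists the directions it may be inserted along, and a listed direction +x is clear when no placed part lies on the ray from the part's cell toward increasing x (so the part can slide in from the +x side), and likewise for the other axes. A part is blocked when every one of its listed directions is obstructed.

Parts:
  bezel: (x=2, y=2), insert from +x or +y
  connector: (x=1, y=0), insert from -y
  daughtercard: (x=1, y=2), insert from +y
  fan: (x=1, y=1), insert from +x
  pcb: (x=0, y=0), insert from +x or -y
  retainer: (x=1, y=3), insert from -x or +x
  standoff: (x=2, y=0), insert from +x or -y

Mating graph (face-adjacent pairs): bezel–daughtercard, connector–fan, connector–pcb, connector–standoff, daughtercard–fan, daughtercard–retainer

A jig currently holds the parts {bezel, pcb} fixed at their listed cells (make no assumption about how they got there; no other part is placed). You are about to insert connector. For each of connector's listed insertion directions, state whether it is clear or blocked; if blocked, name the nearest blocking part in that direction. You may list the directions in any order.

-y: clear

-y: ray from connector(1, 0) has no placed part ⇒ clear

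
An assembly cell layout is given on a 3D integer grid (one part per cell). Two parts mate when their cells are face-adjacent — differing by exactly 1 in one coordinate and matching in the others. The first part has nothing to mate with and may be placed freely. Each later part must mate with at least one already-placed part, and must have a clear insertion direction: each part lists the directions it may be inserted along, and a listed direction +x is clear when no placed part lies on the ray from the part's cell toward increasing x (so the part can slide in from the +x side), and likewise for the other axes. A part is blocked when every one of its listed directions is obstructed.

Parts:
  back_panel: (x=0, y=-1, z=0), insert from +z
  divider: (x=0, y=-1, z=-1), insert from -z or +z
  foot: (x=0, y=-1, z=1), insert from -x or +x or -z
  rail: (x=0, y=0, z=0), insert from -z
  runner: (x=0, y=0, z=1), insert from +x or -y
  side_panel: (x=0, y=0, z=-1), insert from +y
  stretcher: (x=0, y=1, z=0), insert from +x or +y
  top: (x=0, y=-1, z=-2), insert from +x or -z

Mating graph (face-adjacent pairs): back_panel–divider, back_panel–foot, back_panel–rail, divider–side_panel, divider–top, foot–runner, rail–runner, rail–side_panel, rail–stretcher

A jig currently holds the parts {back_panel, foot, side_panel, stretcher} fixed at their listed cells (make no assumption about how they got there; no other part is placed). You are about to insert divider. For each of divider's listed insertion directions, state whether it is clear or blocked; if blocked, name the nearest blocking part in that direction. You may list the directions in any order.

+z: blocked by back_panel; -z: clear

-z: ray from divider(0, -1, -1) has no placed part ⇒ clear
+z: nearest on ray is back_panel@(0, -1, 0) ⇒ blocked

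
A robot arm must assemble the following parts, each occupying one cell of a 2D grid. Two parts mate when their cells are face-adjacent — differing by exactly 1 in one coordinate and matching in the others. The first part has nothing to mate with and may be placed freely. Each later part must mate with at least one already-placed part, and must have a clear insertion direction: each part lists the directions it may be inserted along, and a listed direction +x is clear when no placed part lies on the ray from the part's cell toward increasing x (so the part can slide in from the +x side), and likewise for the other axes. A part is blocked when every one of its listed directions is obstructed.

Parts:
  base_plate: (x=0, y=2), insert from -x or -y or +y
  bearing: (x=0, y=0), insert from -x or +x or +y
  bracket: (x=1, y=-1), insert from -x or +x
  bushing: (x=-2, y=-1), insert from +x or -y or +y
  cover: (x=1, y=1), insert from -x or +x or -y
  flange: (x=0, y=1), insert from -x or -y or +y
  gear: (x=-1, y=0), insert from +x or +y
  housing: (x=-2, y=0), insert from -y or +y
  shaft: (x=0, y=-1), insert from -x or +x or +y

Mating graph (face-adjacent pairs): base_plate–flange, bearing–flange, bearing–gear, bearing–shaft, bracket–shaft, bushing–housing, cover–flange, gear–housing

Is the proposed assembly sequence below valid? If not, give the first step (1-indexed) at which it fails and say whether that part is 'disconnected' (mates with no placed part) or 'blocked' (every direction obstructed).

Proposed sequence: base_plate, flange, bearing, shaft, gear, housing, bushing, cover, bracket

1. base_plate@(0, 2) [-x clear] — {base_plate}
2. flange@(0, 1) [-x clear] — {base_plate, flange}
3. bearing@(0, 0) [-x clear] — {base_plate, bearing, flange}
4. shaft@(0, -1) [-x clear] — {base_plate, bearing, flange, shaft}
5. gear@(-1, 0) [+y clear] — {base_plate, bearing, flange, gear, shaft}
6. housing@(-2, 0) [-y clear] — {base_plate, bearing, flange, gear, housing, shaft}
7. bushing@(-2, -1) [-y clear] — {base_plate, bearing, bushing, flange, gear, housing, shaft}
8. cover@(1, 1) [+x clear] — {base_plate, bearing, bushing, cover, flange, gear, housing, shaft}
9. bracket@(1, -1) [+x clear] — {base_plate, bearing, bracket, bushing, cover, flange, gear, housing, shaft}

Valid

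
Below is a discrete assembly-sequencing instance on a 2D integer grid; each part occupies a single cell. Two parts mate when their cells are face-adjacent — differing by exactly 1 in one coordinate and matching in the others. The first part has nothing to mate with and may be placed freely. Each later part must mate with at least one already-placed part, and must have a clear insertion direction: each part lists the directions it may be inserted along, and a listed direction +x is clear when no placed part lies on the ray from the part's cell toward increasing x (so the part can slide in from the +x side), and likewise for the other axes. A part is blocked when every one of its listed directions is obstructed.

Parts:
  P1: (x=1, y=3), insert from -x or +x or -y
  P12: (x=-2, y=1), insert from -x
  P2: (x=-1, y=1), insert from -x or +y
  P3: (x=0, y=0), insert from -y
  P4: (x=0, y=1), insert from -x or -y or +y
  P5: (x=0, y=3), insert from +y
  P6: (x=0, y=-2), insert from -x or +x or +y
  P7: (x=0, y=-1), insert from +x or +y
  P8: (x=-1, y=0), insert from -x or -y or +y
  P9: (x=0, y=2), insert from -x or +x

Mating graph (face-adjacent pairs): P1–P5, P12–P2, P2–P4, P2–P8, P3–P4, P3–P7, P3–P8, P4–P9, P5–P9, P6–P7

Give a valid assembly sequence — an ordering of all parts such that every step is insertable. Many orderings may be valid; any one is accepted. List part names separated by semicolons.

P12; P2; P8; P3; P7; P6; P4; P9; P5; P1

1. P12@(-2, 1) [-x clear] — {P12}
2. P2@(-1, 1) [+y clear] — {P12, P2}
3. P8@(-1, 0) [-x clear] — {P12, P2, P8}
4. P3@(0, 0) [-y clear] — {P12, P2, P3, P8}
5. P7@(0, -1) [+x clear] — {P12, P2, P3, P7, P8}
6. P6@(0, -2) [-x clear] — {P12, P2, P3, P6, P7, P8}
7. P4@(0, 1) [+y clear] — {P12, P2, P3, P4, P6, P7, P8}
8. P9@(0, 2) [-x clear] — {P12, P2, P3, P4, P6, P7, P8, P9}
9. P5@(0, 3) [+y clear] — {P12, P2, P3, P4, P5, P6, P7, P8, P9}
10. P1@(1, 3) [+x clear] — {P1, P12, P2, P3, P4, P5, P6, P7, P8, P9}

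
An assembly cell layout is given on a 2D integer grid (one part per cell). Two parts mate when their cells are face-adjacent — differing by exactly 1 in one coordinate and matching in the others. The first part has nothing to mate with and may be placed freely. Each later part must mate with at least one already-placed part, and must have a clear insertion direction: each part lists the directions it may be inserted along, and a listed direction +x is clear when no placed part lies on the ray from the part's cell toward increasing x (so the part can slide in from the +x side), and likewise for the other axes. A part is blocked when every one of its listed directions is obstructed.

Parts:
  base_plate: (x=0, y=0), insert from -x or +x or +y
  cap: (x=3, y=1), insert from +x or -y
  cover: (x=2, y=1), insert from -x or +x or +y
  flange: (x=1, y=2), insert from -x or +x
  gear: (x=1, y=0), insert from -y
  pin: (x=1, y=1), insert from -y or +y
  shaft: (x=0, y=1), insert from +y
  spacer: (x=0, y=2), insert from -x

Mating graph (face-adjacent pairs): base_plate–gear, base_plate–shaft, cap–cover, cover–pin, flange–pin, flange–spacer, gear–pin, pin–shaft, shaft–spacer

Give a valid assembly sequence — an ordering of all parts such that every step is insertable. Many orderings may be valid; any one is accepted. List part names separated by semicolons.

1. gear@(1, 0) [-y clear] — {gear}
2. base_plate@(0, 0) [-x clear] — {base_plate, gear}
3. pin@(1, 1) [+y clear] — {base_plate, gear, pin}
4. flange@(1, 2) [-x clear] — {base_plate, flange, gear, pin}
5. cover@(2, 1) [+x clear] — {base_plate, cover, flange, gear, pin}
6. cap@(3, 1) [+x clear] — {base_plate, cap, cover, flange, gear, pin}
7. shaft@(0, 1) [+y clear] — {base_plate, cap, cover, flange, gear, pin, shaft}
8. spacer@(0, 2) [-x clear] — {base_plate, cap, cover, flange, gear, pin, shaft, spacer}

gear; base_plate; pin; flange; cover; cap; shaft; spacer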